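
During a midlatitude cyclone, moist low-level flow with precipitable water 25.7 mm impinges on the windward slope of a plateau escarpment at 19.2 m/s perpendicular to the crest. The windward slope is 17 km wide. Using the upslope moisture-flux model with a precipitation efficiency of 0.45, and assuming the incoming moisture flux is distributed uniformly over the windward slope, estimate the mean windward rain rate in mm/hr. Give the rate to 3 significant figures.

Incoming column moisture flux per unit ridge length: F = V × PW = 19.2 × 25.7 = 493.44 mm·m/s.
Spread over the 17 km slope with efficiency ε = 0.45: R = ε·F/W = 0.45 × 493.44 / 17000 m = 1.306e-02 mm/s.
R = 1.306e-02 × 3600 = 47.0 mm/hr.

R ≈ 47.0 mm/hr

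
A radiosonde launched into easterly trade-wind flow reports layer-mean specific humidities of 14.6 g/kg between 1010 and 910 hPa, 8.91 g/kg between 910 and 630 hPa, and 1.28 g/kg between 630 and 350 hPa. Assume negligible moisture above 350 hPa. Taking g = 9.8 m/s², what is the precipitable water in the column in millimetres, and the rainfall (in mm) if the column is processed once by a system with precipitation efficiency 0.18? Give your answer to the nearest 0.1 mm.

Precipitable water is the column-integrated vapour mass per unit area: PW = (1/g) Σ q̄ Δp, with q in kg/kg and Δp in Pa (1 kg/m² of water = 1 mm).
Layer 1010–910 hPa: Δp = 100 hPa = 10000 Pa, q̄ = 0.0146 kg/kg → 0.0146 × 10000 / 9.8 = 14.90 mm
Layer 910–630 hPa: Δp = 280 hPa = 28000 Pa, q̄ = 0.00891 kg/kg → 0.00891 × 28000 / 9.8 = 25.46 mm
Layer 630–350 hPa: Δp = 280 hPa = 28000 Pa, q̄ = 0.00128 kg/kg → 0.00128 × 28000 / 9.8 = 3.66 mm
PW = 14.90 + 25.46 + 3.66 = 44.02 ≈ 44.0 mm.
Rainfall = ε × PW = 0.18 × 44.0 = 7.9 mm.

PW ≈ 44.0 mm; rainfall ≈ 7.9 mm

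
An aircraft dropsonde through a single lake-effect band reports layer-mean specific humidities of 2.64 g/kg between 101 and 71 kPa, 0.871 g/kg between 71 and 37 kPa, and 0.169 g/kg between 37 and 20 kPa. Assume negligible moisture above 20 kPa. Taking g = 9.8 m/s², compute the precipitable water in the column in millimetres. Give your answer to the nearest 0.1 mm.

PW ≈ 11.4 mm

Precipitable water is the column-integrated vapour mass per unit area: PW = (1/g) Σ q̄ Δp, with q in kg/kg and Δp in Pa (1 kg/m² of water = 1 mm).
Layer 101–71 kPa: Δp = 300 hPa = 30000 Pa, q̄ = 0.00264 kg/kg → 0.00264 × 30000 / 9.8 = 8.08 mm
Layer 71–37 kPa: Δp = 340 hPa = 34000 Pa, q̄ = 0.000871 kg/kg → 0.000871 × 34000 / 9.8 = 3.02 mm
Layer 37–20 kPa: Δp = 170 hPa = 17000 Pa, q̄ = 0.000169 kg/kg → 0.000169 × 17000 / 9.8 = 0.29 mm
PW = 8.08 + 3.02 + 0.29 = 11.39 ≈ 11.4 mm.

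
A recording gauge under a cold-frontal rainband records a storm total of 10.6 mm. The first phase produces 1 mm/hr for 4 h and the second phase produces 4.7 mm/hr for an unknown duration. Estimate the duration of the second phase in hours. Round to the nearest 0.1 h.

Known phases: 1 × 4 = 4 mm.
Remaining depth = 10.6 − 4 = 6.6 mm.
Duration = 6.6 / 4.7 = 1.4 h.

duration ≈ 1.4 h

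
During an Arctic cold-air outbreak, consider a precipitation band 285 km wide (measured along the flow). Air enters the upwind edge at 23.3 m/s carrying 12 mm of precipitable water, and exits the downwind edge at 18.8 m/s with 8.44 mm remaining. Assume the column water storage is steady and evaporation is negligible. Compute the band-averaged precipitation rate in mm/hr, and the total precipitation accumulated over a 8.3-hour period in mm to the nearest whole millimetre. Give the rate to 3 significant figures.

R ≈ 1.53 mm/hr; total ≈ 13 mm

Column moisture flux per unit crosswind length is F = V × PW.
Inflow: F_in = 23.3 × 12 = 279.6 mm·m/s
Outflow: F_out = 18.8 × 8.44 = 158.672 mm·m/s
Steady-state rate R = (F_in − F_out)/L = (279.6 − 158.672) / 285000 m = 4.243e-04 mm/s.
R = 4.243e-04 × 3600 = 1.53 mm/hr.
Over 8.3 h: total = 1.53 × 8.3 = 12.699 ≈ 13 mm.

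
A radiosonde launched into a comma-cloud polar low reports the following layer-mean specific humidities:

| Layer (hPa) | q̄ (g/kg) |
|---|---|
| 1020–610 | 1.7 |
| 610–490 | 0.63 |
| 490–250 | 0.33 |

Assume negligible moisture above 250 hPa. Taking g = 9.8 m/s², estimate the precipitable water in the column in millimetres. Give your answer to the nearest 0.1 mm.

PW ≈ 8.7 mm

Precipitable water is the column-integrated vapour mass per unit area: PW = (1/g) Σ q̄ Δp, with q in kg/kg and Δp in Pa (1 kg/m² of water = 1 mm).
Layer 1020–610 hPa: Δp = 410 hPa = 41000 Pa, q̄ = 0.0017 kg/kg → 0.0017 × 41000 / 9.8 = 7.11 mm
Layer 610–490 hPa: Δp = 120 hPa = 12000 Pa, q̄ = 0.00063 kg/kg → 0.00063 × 12000 / 9.8 = 0.77 mm
Layer 490–250 hPa: Δp = 240 hPa = 24000 Pa, q̄ = 0.00033 kg/kg → 0.00033 × 24000 / 9.8 = 0.81 mm
PW = 7.11 + 0.77 + 0.81 = 8.69 ≈ 8.7 mm.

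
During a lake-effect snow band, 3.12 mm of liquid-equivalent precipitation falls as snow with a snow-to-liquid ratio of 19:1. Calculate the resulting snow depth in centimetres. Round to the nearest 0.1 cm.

Snow depth = liquid × ratio = 3.12 mm × 19 = 59.28 mm = 5.9 cm.

snow depth ≈ 5.9 cm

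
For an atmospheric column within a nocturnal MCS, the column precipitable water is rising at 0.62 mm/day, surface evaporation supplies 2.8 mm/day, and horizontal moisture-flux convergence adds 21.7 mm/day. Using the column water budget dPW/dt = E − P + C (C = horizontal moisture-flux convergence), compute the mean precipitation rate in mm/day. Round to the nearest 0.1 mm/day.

P ≈ 23.9 mm/day

dPW/dt = +0.62 mm/day.
P = E + C − dPW/dt = 2.8 + (21.7) − (+0.62) = 23.9 mm/day.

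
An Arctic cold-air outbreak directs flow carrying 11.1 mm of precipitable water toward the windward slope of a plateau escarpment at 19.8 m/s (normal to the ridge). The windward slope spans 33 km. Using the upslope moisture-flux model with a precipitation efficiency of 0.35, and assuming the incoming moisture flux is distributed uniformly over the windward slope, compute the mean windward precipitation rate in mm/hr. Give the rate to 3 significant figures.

Incoming column moisture flux per unit ridge length: F = V × PW = 19.8 × 11.1 = 219.78 mm·m/s.
Spread over the 33 km slope with efficiency ε = 0.35: R = ε·F/W = 0.35 × 219.78 / 33000 m = 2.331e-03 mm/s.
R = 2.331e-03 × 3600 = 8.39 mm/hr.

R ≈ 8.39 mm/hr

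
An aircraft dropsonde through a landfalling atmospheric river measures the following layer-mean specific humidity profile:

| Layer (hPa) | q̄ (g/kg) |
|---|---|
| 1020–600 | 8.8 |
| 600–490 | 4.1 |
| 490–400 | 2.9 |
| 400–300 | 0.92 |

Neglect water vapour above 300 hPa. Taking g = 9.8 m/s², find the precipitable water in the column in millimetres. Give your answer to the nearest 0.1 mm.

Precipitable water is the column-integrated vapour mass per unit area: PW = (1/g) Σ q̄ Δp, with q in kg/kg and Δp in Pa (1 kg/m² of water = 1 mm).
Layer 1020–600 hPa: Δp = 420 hPa = 42000 Pa, q̄ = 0.0088 kg/kg → 0.0088 × 42000 / 9.8 = 37.71 mm
Layer 600–490 hPa: Δp = 110 hPa = 11000 Pa, q̄ = 0.0041 kg/kg → 0.0041 × 11000 / 9.8 = 4.60 mm
Layer 490–400 hPa: Δp = 90 hPa = 9000 Pa, q̄ = 0.0029 kg/kg → 0.0029 × 9000 / 9.8 = 2.66 mm
Layer 400–300 hPa: Δp = 100 hPa = 10000 Pa, q̄ = 0.00092 kg/kg → 0.00092 × 10000 / 9.8 = 0.94 mm
PW = 37.71 + 4.60 + 2.66 + 0.94 = 45.91 ≈ 45.9 mm.

PW ≈ 45.9 mm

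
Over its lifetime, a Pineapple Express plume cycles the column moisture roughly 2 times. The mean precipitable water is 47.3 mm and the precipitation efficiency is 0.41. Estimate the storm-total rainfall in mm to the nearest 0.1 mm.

rainfall ≈ 38.8 mm

Each cycle deposits ε × PW = 0.41 × 47.3 = 19.393 mm.
Over 2 cycles: 2 × 19.393 = 38.8 mm.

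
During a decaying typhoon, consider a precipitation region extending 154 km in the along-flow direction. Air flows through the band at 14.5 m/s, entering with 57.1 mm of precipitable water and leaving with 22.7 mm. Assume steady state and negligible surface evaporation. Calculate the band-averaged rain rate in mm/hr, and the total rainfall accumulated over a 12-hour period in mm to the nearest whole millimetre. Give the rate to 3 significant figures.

R ≈ 11.7 mm/hr; total ≈ 140 mm

Column moisture flux per unit crosswind length is F = V × PW.
Inflow: F_in = 14.5 × 57.1 = 827.95 mm·m/s
Outflow: F_out = 14.5 × 22.7 = 329.15 mm·m/s
Steady-state rate R = (F_in − F_out)/L = (827.95 − 329.15) / 154000 m = 3.239e-03 mm/s.
R = 3.239e-03 × 3600 = 11.7 mm/hr.
Over 12 h: total = 11.7 × 12 = 140.4 ≈ 140 mm.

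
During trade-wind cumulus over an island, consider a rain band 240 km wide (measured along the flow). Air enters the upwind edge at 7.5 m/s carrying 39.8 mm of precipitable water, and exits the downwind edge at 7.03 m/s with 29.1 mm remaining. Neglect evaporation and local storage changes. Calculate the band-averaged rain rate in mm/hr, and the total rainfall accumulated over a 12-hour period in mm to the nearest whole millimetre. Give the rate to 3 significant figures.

R ≈ 1.41 mm/hr; total ≈ 17 mm

Column moisture flux per unit crosswind length is F = V × PW.
Inflow: F_in = 7.5 × 39.8 = 298.5 mm·m/s
Outflow: F_out = 7.03 × 29.1 = 204.573 mm·m/s
Steady-state rate R = (F_in − F_out)/L = (298.5 − 204.573) / 240000 m = 3.914e-04 mm/s.
R = 3.914e-04 × 3600 = 1.41 mm/hr.
Over 12 h: total = 1.41 × 12 = 16.92 ≈ 17 mm.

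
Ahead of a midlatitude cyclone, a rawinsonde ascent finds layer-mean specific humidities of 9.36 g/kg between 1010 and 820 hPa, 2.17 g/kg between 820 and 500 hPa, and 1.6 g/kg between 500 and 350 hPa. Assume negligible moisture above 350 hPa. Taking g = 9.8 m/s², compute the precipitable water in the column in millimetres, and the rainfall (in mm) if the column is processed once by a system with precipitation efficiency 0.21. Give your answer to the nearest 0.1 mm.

Precipitable water is the column-integrated vapour mass per unit area: PW = (1/g) Σ q̄ Δp, with q in kg/kg and Δp in Pa (1 kg/m² of water = 1 mm).
Layer 1010–820 hPa: Δp = 190 hPa = 19000 Pa, q̄ = 0.00936 kg/kg → 0.00936 × 19000 / 9.8 = 18.15 mm
Layer 820–500 hPa: Δp = 320 hPa = 32000 Pa, q̄ = 0.00217 kg/kg → 0.00217 × 32000 / 9.8 = 7.09 mm
Layer 500–350 hPa: Δp = 150 hPa = 15000 Pa, q̄ = 0.0016 kg/kg → 0.0016 × 15000 / 9.8 = 2.45 mm
PW = 18.15 + 7.09 + 2.45 = 27.69 ≈ 27.7 mm.
Rainfall = ε × PW = 0.21 × 27.7 = 5.8 mm.

PW ≈ 27.7 mm; rainfall ≈ 5.8 mm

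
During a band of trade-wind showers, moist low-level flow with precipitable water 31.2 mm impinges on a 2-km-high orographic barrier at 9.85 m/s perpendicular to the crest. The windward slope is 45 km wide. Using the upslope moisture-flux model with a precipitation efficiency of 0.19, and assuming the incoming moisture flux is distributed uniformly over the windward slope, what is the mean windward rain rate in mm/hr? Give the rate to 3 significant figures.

Incoming column moisture flux per unit ridge length: F = V × PW = 9.85 × 31.2 = 307.32 mm·m/s.
Spread over the 45 km slope with efficiency ε = 0.19: R = ε·F/W = 0.19 × 307.32 / 45000 m = 1.298e-03 mm/s.
R = 1.298e-03 × 3600 = 4.67 mm/hr.

R ≈ 4.67 mm/hr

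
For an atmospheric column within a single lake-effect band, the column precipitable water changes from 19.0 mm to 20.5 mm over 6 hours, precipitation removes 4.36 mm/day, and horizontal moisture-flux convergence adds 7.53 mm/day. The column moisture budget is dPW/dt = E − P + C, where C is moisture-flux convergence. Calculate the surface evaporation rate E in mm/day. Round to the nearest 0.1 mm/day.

E ≈ 2.8 mm/day

dPW/dt = (20.5 − 19.0) mm / (6/24 day) = +6.000 mm/day.
E = dPW/dt + P − C = (+6.000) + 4.36 − (7.53) = 2.8 mm/day.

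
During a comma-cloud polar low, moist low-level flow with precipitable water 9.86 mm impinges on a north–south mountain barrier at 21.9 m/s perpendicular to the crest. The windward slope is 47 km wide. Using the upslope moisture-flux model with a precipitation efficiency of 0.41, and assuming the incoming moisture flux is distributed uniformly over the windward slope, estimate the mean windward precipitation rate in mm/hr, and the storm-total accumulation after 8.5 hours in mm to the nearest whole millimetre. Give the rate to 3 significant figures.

R ≈ 6.78 mm/hr; total ≈ 58 mm

Incoming column moisture flux per unit ridge length: F = V × PW = 21.9 × 9.86 = 215.934 mm·m/s.
Spread over the 47 km slope with efficiency ε = 0.41: R = ε·F/W = 0.41 × 215.934 / 47000 m = 1.884e-03 mm/s.
R = 1.884e-03 × 3600 = 6.78 mm/hr.
Over 8.5 h: total = 6.78 × 8.5 = 57.63 ≈ 58 mm.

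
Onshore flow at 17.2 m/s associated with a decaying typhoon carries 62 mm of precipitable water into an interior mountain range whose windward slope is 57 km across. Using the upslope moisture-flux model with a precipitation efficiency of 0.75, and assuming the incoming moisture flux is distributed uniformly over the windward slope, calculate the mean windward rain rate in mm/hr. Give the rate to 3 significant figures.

Incoming column moisture flux per unit ridge length: F = V × PW = 17.2 × 62 = 1066.4 mm·m/s.
Spread over the 57 km slope with efficiency ε = 0.75: R = ε·F/W = 0.75 × 1066.4 / 57000 m = 1.403e-02 mm/s.
R = 1.403e-02 × 3600 = 50.5 mm/hr.

R ≈ 50.5 mm/hr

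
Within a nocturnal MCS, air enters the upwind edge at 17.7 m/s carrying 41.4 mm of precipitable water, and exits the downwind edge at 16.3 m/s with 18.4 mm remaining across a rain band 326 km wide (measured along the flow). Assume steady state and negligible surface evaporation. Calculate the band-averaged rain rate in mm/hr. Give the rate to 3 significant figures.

R ≈ 4.78 mm/hr

Column moisture flux per unit crosswind length is F = V × PW.
Inflow: F_in = 17.7 × 41.4 = 732.78 mm·m/s
Outflow: F_out = 16.3 × 18.4 = 299.92 mm·m/s
Steady-state rate R = (F_in − F_out)/L = (732.78 − 299.92) / 326000 m = 1.328e-03 mm/s.
R = 1.328e-03 × 3600 = 4.78 mm/hr.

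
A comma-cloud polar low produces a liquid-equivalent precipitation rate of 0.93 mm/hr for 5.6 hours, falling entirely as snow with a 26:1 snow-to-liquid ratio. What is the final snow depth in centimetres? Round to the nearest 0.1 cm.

Liquid-equivalent depth = 0.93 × 5.6 = 5.208 mm.
Snow depth = 5.208 mm × 26 = 135.408 mm = 13.5 cm.

snow depth ≈ 13.5 cm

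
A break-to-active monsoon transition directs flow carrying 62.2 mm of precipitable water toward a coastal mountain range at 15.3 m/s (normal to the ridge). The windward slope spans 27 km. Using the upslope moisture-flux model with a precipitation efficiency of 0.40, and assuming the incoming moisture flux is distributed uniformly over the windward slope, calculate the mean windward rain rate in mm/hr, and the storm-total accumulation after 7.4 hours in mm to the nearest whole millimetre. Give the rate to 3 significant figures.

Incoming column moisture flux per unit ridge length: F = V × PW = 15.3 × 62.2 = 951.66 mm·m/s.
Spread over the 27 km slope with efficiency ε = 0.40: R = ε·F/W = 0.40 × 951.66 / 27000 m = 1.410e-02 mm/s.
R = 1.410e-02 × 3600 = 50.8 mm/hr.
Over 7.4 h: total = 50.8 × 7.4 = 375.92 ≈ 376 mm.

R ≈ 50.8 mm/hr; total ≈ 376 mm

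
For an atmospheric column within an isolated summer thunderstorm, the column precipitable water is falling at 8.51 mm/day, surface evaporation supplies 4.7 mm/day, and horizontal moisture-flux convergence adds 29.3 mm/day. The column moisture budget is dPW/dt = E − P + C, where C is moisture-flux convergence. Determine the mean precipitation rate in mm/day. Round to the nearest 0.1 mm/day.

dPW/dt = -8.51 mm/day.
P = E + C − dPW/dt = 4.7 + (29.3) − (-8.51) = 42.5 mm/day.

P ≈ 42.5 mm/day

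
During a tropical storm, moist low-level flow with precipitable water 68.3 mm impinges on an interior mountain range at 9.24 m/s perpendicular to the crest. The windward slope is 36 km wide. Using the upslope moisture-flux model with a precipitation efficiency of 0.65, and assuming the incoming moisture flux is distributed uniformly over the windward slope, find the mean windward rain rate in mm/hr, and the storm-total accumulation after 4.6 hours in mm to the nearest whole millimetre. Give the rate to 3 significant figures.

Incoming column moisture flux per unit ridge length: F = V × PW = 9.24 × 68.3 = 631.092 mm·m/s.
Spread over the 36 km slope with efficiency ε = 0.65: R = ε·F/W = 0.65 × 631.092 / 36000 m = 1.139e-02 mm/s.
R = 1.139e-02 × 3600 = 41.0 mm/hr.
Over 4.6 h: total = 41.0 × 4.6 = 188.6 ≈ 189 mm.

R ≈ 41.0 mm/hr; total ≈ 189 mm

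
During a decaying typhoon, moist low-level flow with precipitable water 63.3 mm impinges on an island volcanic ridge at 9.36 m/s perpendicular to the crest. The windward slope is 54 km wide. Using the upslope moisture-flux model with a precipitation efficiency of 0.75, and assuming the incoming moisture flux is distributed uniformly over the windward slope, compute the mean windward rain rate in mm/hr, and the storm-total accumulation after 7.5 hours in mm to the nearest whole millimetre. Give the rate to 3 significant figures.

Incoming column moisture flux per unit ridge length: F = V × PW = 9.36 × 63.3 = 592.488 mm·m/s.
Spread over the 54 km slope with efficiency ε = 0.75: R = ε·F/W = 0.75 × 592.488 / 54000 m = 8.229e-03 mm/s.
R = 8.229e-03 × 3600 = 29.6 mm/hr.
Over 7.5 h: total = 29.6 × 7.5 = 222 mm.

R ≈ 29.6 mm/hr; total ≈ 222 mm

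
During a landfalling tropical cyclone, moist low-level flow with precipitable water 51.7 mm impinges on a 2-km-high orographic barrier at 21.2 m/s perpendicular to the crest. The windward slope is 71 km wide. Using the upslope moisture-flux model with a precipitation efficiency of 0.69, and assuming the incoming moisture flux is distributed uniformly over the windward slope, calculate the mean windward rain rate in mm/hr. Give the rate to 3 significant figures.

Incoming column moisture flux per unit ridge length: F = V × PW = 21.2 × 51.7 = 1096.04 mm·m/s.
Spread over the 71 km slope with efficiency ε = 0.69: R = ε·F/W = 0.69 × 1096.04 / 71000 m = 1.065e-02 mm/s.
R = 1.065e-02 × 3600 = 38.3 mm/hr.

R ≈ 38.3 mm/hr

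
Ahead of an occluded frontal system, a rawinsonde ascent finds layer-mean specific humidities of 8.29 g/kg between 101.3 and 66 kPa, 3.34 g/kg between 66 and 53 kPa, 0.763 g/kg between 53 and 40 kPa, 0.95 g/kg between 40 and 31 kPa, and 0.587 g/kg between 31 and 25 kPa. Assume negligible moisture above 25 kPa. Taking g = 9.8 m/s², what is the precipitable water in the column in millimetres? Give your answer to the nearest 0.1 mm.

Precipitable water is the column-integrated vapour mass per unit area: PW = (1/g) Σ q̄ Δp, with q in kg/kg and Δp in Pa (1 kg/m² of water = 1 mm).
Layer 101.3–66 kPa: Δp = 353 hPa = 35300 Pa, q̄ = 0.00829 kg/kg → 0.00829 × 35300 / 9.8 = 29.86 mm
Layer 66–53 kPa: Δp = 130 hPa = 13000 Pa, q̄ = 0.00334 kg/kg → 0.00334 × 13000 / 9.8 = 4.43 mm
Layer 53–40 kPa: Δp = 130 hPa = 13000 Pa, q̄ = 0.000763 kg/kg → 0.000763 × 13000 / 9.8 = 1.01 mm
Layer 40–31 kPa: Δp = 90 hPa = 9000 Pa, q̄ = 0.00095 kg/kg → 0.00095 × 9000 / 9.8 = 0.87 mm
Layer 31–25 kPa: Δp = 60 hPa = 6000 Pa, q̄ = 0.000587 kg/kg → 0.000587 × 6000 / 9.8 = 0.36 mm
PW = 29.86 + 4.43 + 1.01 + 0.87 + 0.36 = 36.53 ≈ 36.5 mm.

PW ≈ 36.5 mm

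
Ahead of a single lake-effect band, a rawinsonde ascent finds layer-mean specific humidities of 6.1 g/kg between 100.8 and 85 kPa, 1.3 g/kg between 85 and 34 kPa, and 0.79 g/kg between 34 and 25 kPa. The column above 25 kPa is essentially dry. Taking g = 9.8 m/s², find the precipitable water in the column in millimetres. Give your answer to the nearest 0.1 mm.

PW ≈ 17.3 mm

Precipitable water is the column-integrated vapour mass per unit area: PW = (1/g) Σ q̄ Δp, with q in kg/kg and Δp in Pa (1 kg/m² of water = 1 mm).
Layer 100.8–85 kPa: Δp = 158 hPa = 15800 Pa, q̄ = 0.0061 kg/kg → 0.0061 × 15800 / 9.8 = 9.83 mm
Layer 85–34 kPa: Δp = 510 hPa = 51000 Pa, q̄ = 0.0013 kg/kg → 0.0013 × 51000 / 9.8 = 6.77 mm
Layer 34–25 kPa: Δp = 90 hPa = 9000 Pa, q̄ = 0.00079 kg/kg → 0.00079 × 9000 / 9.8 = 0.73 mm
PW = 9.83 + 6.77 + 0.73 = 17.33 ≈ 17.3 mm.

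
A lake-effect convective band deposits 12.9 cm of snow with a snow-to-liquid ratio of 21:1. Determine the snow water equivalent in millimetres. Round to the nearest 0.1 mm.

SWE = snow depth / ratio = 12.9 cm / 21 = 0.614 cm = 6.1 mm.

SWE ≈ 6.1 mm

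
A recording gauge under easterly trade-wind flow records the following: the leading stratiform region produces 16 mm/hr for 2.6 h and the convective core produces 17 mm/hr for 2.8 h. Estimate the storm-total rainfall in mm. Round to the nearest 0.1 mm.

Total = Σ Rᵢ Δtᵢ = 16 × 2.6 + 17 × 2.8
      = 41.6 + 47.6 = 89.2 mm.

total ≈ 89.2 mm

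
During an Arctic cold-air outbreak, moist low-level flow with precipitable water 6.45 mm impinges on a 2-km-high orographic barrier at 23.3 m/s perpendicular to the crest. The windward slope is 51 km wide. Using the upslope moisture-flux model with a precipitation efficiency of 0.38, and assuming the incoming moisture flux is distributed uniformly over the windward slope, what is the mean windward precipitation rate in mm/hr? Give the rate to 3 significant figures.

R ≈ 4.03 mm/hr

Incoming column moisture flux per unit ridge length: F = V × PW = 23.3 × 6.45 = 150.285 mm·m/s.
Spread over the 51 km slope with efficiency ε = 0.38: R = ε·F/W = 0.38 × 150.285 / 51000 m = 1.120e-03 mm/s.
R = 1.120e-03 × 3600 = 4.03 mm/hr.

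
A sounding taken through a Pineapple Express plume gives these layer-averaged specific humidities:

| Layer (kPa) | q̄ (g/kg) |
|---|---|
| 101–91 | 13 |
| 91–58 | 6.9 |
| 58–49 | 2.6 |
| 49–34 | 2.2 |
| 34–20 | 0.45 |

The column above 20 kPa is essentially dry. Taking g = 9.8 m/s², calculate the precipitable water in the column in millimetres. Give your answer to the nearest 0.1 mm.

Precipitable water is the column-integrated vapour mass per unit area: PW = (1/g) Σ q̄ Δp, with q in kg/kg and Δp in Pa (1 kg/m² of water = 1 mm).
Layer 101–91 kPa: Δp = 100 hPa = 10000 Pa, q̄ = 0.013 kg/kg → 0.013 × 10000 / 9.8 = 13.27 mm
Layer 91–58 kPa: Δp = 330 hPa = 33000 Pa, q̄ = 0.0069 kg/kg → 0.0069 × 33000 / 9.8 = 23.23 mm
Layer 58–49 kPa: Δp = 90 hPa = 9000 Pa, q̄ = 0.0026 kg/kg → 0.0026 × 9000 / 9.8 = 2.39 mm
Layer 49–34 kPa: Δp = 150 hPa = 15000 Pa, q̄ = 0.0022 kg/kg → 0.0022 × 15000 / 9.8 = 3.37 mm
Layer 34–20 kPa: Δp = 140 hPa = 14000 Pa, q̄ = 0.00045 kg/kg → 0.00045 × 14000 / 9.8 = 0.64 mm
PW = 13.27 + 23.23 + 2.39 + 3.37 + 0.64 = 42.90 ≈ 42.9 mm.

PW ≈ 42.9 mm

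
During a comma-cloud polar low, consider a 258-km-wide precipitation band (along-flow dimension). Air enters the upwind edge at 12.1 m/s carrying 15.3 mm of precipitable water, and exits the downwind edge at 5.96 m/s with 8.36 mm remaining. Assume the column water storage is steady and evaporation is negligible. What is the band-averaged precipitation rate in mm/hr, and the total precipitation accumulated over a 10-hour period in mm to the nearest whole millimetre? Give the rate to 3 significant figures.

R ≈ 1.89 mm/hr; total ≈ 19 mm

Column moisture flux per unit crosswind length is F = V × PW.
Inflow: F_in = 12.1 × 15.3 = 185.13 mm·m/s
Outflow: F_out = 5.96 × 8.36 = 49.8256 mm·m/s
Steady-state rate R = (F_in − F_out)/L = (185.13 − 49.8256) / 258000 m = 5.244e-04 mm/s.
R = 5.244e-04 × 3600 = 1.89 mm/hr.
Over 10 h: total = 1.89 × 10 = 18.9 ≈ 19 mm.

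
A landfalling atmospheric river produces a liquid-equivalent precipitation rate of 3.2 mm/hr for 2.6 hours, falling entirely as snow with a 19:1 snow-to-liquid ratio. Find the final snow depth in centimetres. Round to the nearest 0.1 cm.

Liquid-equivalent depth = 3.2 × 2.6 = 8.32 mm.
Snow depth = 8.32 mm × 19 = 158.08 mm = 15.8 cm.

snow depth ≈ 15.8 cm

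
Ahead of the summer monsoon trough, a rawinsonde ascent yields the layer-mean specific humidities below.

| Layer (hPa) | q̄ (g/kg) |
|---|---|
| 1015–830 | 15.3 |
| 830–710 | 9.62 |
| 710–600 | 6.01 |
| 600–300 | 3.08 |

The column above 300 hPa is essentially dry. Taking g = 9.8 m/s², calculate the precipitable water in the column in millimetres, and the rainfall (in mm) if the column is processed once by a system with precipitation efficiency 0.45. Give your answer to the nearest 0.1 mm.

PW ≈ 56.8 mm; rainfall ≈ 25.6 mm

Precipitable water is the column-integrated vapour mass per unit area: PW = (1/g) Σ q̄ Δp, with q in kg/kg and Δp in Pa (1 kg/m² of water = 1 mm).
Layer 1015–830 hPa: Δp = 185 hPa = 18500 Pa, q̄ = 0.0153 kg/kg → 0.0153 × 18500 / 9.8 = 28.88 mm
Layer 830–710 hPa: Δp = 120 hPa = 12000 Pa, q̄ = 0.00962 kg/kg → 0.00962 × 12000 / 9.8 = 11.78 mm
Layer 710–600 hPa: Δp = 110 hPa = 11000 Pa, q̄ = 0.00601 kg/kg → 0.00601 × 11000 / 9.8 = 6.75 mm
Layer 600–300 hPa: Δp = 300 hPa = 30000 Pa, q̄ = 0.00308 kg/kg → 0.00308 × 30000 / 9.8 = 9.43 mm
PW = 28.88 + 11.78 + 6.75 + 9.43 = 56.84 ≈ 56.8 mm.
Rainfall = ε × PW = 0.45 × 56.8 = 25.6 mm.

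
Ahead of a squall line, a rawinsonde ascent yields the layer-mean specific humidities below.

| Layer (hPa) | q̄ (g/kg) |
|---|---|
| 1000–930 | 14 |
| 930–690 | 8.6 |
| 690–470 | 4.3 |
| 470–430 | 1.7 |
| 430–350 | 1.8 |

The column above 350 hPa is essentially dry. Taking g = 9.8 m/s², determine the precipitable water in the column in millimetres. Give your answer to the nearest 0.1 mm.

Precipitable water is the column-integrated vapour mass per unit area: PW = (1/g) Σ q̄ Δp, with q in kg/kg and Δp in Pa (1 kg/m² of water = 1 mm).
Layer 1000–930 hPa: Δp = 70 hPa = 7000 Pa, q̄ = 0.014 kg/kg → 0.014 × 7000 / 9.8 = 10.00 mm
Layer 930–690 hPa: Δp = 240 hPa = 24000 Pa, q̄ = 0.0086 kg/kg → 0.0086 × 24000 / 9.8 = 21.06 mm
Layer 690–470 hPa: Δp = 220 hPa = 22000 Pa, q̄ = 0.0043 kg/kg → 0.0043 × 22000 / 9.8 = 9.65 mm
Layer 470–430 hPa: Δp = 40 hPa = 4000 Pa, q̄ = 0.0017 kg/kg → 0.0017 × 4000 / 9.8 = 0.69 mm
Layer 430–350 hPa: Δp = 80 hPa = 8000 Pa, q̄ = 0.0018 kg/kg → 0.0018 × 8000 / 9.8 = 1.47 mm
PW = 10.00 + 21.06 + 9.65 + 0.69 + 1.47 = 42.87 ≈ 42.9 mm.

PW ≈ 42.9 mm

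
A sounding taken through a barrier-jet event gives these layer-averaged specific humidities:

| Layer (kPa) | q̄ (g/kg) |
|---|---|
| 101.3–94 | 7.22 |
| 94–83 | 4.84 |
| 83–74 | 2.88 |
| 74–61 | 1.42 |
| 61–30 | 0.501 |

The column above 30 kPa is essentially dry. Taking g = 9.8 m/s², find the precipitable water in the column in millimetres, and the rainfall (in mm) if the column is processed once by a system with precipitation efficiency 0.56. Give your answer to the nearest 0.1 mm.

PW ≈ 16.9 mm; rainfall ≈ 9.5 mm

Precipitable water is the column-integrated vapour mass per unit area: PW = (1/g) Σ q̄ Δp, with q in kg/kg and Δp in Pa (1 kg/m² of water = 1 mm).
Layer 101.3–94 kPa: Δp = 73 hPa = 7300 Pa, q̄ = 0.00722 kg/kg → 0.00722 × 7300 / 9.8 = 5.38 mm
Layer 94–83 kPa: Δp = 110 hPa = 11000 Pa, q̄ = 0.00484 kg/kg → 0.00484 × 11000 / 9.8 = 5.43 mm
Layer 83–74 kPa: Δp = 90 hPa = 9000 Pa, q̄ = 0.00288 kg/kg → 0.00288 × 9000 / 9.8 = 2.64 mm
Layer 74–61 kPa: Δp = 130 hPa = 13000 Pa, q̄ = 0.00142 kg/kg → 0.00142 × 13000 / 9.8 = 1.88 mm
Layer 61–30 kPa: Δp = 310 hPa = 31000 Pa, q̄ = 0.000501 kg/kg → 0.000501 × 31000 / 9.8 = 1.58 mm
PW = 5.38 + 5.43 + 2.64 + 1.88 + 1.58 = 16.91 ≈ 16.9 mm.
Rainfall = ε × PW = 0.56 × 16.9 = 9.5 mm.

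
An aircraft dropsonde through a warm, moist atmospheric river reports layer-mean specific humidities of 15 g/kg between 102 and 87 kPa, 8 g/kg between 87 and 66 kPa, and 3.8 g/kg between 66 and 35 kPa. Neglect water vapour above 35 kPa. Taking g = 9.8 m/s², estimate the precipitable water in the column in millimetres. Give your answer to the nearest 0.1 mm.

PW ≈ 52.1 mm

Precipitable water is the column-integrated vapour mass per unit area: PW = (1/g) Σ q̄ Δp, with q in kg/kg and Δp in Pa (1 kg/m² of water = 1 mm).
Layer 102–87 kPa: Δp = 150 hPa = 15000 Pa, q̄ = 0.015 kg/kg → 0.015 × 15000 / 9.8 = 22.96 mm
Layer 87–66 kPa: Δp = 210 hPa = 21000 Pa, q̄ = 0.008 kg/kg → 0.008 × 21000 / 9.8 = 17.14 mm
Layer 66–35 kPa: Δp = 310 hPa = 31000 Pa, q̄ = 0.0038 kg/kg → 0.0038 × 31000 / 9.8 = 12.02 mm
PW = 22.96 + 17.14 + 12.02 = 52.12 ≈ 52.1 mm.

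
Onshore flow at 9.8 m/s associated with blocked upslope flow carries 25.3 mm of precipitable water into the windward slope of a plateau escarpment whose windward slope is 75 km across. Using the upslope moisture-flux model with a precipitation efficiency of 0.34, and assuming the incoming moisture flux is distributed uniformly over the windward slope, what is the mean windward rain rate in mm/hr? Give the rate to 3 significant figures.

Incoming column moisture flux per unit ridge length: F = V × PW = 9.8 × 25.3 = 247.94 mm·m/s.
Spread over the 75 km slope with efficiency ε = 0.34: R = ε·F/W = 0.34 × 247.94 / 75000 m = 1.124e-03 mm/s.
R = 1.124e-03 × 3600 = 4.05 mm/hr.

R ≈ 4.05 mm/hr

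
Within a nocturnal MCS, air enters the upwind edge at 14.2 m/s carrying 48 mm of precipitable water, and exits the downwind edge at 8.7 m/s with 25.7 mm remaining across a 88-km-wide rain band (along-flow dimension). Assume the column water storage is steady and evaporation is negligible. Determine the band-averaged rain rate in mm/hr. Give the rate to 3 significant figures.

Column moisture flux per unit crosswind length is F = V × PW.
Inflow: F_in = 14.2 × 48 = 681.6 mm·m/s
Outflow: F_out = 8.7 × 25.7 = 223.59 mm·m/s
Steady-state rate R = (F_in − F_out)/L = (681.6 − 223.59) / 88000 m = 5.205e-03 mm/s.
R = 5.205e-03 × 3600 = 18.7 mm/hr.

R ≈ 18.7 mm/hr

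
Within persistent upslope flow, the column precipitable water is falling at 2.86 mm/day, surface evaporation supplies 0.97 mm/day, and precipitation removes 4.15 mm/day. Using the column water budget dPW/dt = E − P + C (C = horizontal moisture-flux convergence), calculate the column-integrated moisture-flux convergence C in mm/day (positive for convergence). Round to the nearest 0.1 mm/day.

dPW/dt = -2.86 mm/day.
C = dPW/dt − E + P = (-2.86) − 0.97 + 4.15 = 0.3 mm/day.

C ≈ 0.3 mm/day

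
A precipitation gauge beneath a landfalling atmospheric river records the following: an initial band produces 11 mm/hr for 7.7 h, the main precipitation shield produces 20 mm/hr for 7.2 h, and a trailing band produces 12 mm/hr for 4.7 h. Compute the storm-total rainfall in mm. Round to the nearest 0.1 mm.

total ≈ 285.1 mm

Total = Σ Rᵢ Δtᵢ = 11 × 7.7 + 20 × 7.2 + 12 × 4.7
      = 84.7 + 144 + 56.4 = 285.1 mm.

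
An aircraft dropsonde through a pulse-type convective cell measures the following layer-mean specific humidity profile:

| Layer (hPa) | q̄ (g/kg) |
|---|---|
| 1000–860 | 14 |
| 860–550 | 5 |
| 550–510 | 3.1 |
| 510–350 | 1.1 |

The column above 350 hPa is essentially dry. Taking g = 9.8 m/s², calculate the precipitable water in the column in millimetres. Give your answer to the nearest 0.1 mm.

Precipitable water is the column-integrated vapour mass per unit area: PW = (1/g) Σ q̄ Δp, with q in kg/kg and Δp in Pa (1 kg/m² of water = 1 mm).
Layer 1000–860 hPa: Δp = 140 hPa = 14000 Pa, q̄ = 0.014 kg/kg → 0.014 × 14000 / 9.8 = 20.00 mm
Layer 860–550 hPa: Δp = 310 hPa = 31000 Pa, q̄ = 0.005 kg/kg → 0.005 × 31000 / 9.8 = 15.82 mm
Layer 550–510 hPa: Δp = 40 hPa = 4000 Pa, q̄ = 0.0031 kg/kg → 0.0031 × 4000 / 9.8 = 1.27 mm
Layer 510–350 hPa: Δp = 160 hPa = 16000 Pa, q̄ = 0.0011 kg/kg → 0.0011 × 16000 / 9.8 = 1.80 mm
PW = 20.00 + 15.82 + 1.27 + 1.80 = 38.89 ≈ 38.9 mm.

PW ≈ 38.9 mm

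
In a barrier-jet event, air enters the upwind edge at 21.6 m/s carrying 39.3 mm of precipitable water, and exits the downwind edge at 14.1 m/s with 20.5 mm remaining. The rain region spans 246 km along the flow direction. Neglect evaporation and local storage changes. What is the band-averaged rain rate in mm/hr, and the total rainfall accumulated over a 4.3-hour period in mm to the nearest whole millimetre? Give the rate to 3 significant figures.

Column moisture flux per unit crosswind length is F = V × PW.
Inflow: F_in = 21.6 × 39.3 = 848.88 mm·m/s
Outflow: F_out = 14.1 × 20.5 = 289.05 mm·m/s
Steady-state rate R = (F_in − F_out)/L = (848.88 − 289.05) / 246000 m = 2.276e-03 mm/s.
R = 2.276e-03 × 3600 = 8.19 mm/hr.
Over 4.3 h: total = 8.19 × 4.3 = 35.217 ≈ 35 mm.

R ≈ 8.19 mm/hr; total ≈ 35 mm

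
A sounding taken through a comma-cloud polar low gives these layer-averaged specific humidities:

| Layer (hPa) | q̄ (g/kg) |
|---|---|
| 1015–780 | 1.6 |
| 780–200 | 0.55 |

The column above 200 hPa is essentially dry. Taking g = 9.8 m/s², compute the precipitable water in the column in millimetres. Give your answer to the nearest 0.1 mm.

Precipitable water is the column-integrated vapour mass per unit area: PW = (1/g) Σ q̄ Δp, with q in kg/kg and Δp in Pa (1 kg/m² of water = 1 mm).
Layer 1015–780 hPa: Δp = 235 hPa = 23500 Pa, q̄ = 0.0016 kg/kg → 0.0016 × 23500 / 9.8 = 3.84 mm
Layer 780–200 hPa: Δp = 580 hPa = 58000 Pa, q̄ = 0.00055 kg/kg → 0.00055 × 58000 / 9.8 = 3.26 mm
PW = 3.84 + 3.26 = 7.10 ≈ 7.1 mm.

PW ≈ 7.1 mm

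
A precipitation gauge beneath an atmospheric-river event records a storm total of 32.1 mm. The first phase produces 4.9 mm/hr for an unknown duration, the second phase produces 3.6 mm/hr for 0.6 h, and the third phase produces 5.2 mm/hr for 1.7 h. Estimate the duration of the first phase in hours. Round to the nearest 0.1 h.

duration ≈ 4.3 h

Known phases: 3.6 × 0.6 + 5.2 × 1.7 = 2.16 + 8.84 = 11 mm.
Remaining depth = 32.1 − 11 = 21.1 mm.
Duration = 21.1 / 4.9 = 4.3 h.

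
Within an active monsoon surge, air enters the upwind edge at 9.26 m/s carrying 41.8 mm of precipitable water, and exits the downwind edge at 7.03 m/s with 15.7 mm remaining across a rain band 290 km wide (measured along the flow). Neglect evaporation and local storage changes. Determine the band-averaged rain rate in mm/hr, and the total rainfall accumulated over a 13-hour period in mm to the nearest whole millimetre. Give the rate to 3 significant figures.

Column moisture flux per unit crosswind length is F = V × PW.
Inflow: F_in = 9.26 × 41.8 = 387.068 mm·m/s
Outflow: F_out = 7.03 × 15.7 = 110.371 mm·m/s
Steady-state rate R = (F_in − F_out)/L = (387.068 − 110.371) / 290000 m = 9.541e-04 mm/s.
R = 9.541e-04 × 3600 = 3.43 mm/hr.
Over 13 h: total = 3.43 × 13 = 44.59 ≈ 45 mm.

R ≈ 3.43 mm/hr; total ≈ 45 mm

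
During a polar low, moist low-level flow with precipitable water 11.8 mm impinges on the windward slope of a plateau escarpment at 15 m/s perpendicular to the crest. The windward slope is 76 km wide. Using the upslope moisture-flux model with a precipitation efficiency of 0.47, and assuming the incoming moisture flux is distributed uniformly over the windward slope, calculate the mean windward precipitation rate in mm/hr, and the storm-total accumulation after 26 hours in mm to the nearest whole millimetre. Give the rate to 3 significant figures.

R ≈ 3.94 mm/hr; total ≈ 102 mm

Incoming column moisture flux per unit ridge length: F = V × PW = 15 × 11.8 = 177 mm·m/s.
Spread over the 76 km slope with efficiency ε = 0.47: R = ε·F/W = 0.47 × 177 / 76000 m = 1.095e-03 mm/s.
R = 1.095e-03 × 3600 = 3.94 mm/hr.
Over 26 h: total = 3.94 × 26 = 102.44 ≈ 102 mm.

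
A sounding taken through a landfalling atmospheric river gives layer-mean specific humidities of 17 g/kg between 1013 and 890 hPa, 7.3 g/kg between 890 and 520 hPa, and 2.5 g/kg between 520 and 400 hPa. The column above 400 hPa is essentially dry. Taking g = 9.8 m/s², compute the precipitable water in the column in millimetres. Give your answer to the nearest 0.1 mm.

PW ≈ 52.0 mm

Precipitable water is the column-integrated vapour mass per unit area: PW = (1/g) Σ q̄ Δp, with q in kg/kg and Δp in Pa (1 kg/m² of water = 1 mm).
Layer 1013–890 hPa: Δp = 123 hPa = 12300 Pa, q̄ = 0.017 kg/kg → 0.017 × 12300 / 9.8 = 21.34 mm
Layer 890–520 hPa: Δp = 370 hPa = 37000 Pa, q̄ = 0.0073 kg/kg → 0.0073 × 37000 / 9.8 = 27.56 mm
Layer 520–400 hPa: Δp = 120 hPa = 12000 Pa, q̄ = 0.0025 kg/kg → 0.0025 × 12000 / 9.8 = 3.06 mm
PW = 21.34 + 27.56 + 3.06 = 51.96 ≈ 52.0 mm.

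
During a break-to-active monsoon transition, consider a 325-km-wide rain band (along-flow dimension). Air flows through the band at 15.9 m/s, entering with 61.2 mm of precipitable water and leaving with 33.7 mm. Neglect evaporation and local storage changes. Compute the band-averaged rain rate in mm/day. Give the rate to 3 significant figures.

Column moisture flux per unit crosswind length is F = V × PW.
Inflow: F_in = 15.9 × 61.2 = 973.08 mm·m/s
Outflow: F_out = 15.9 × 33.7 = 535.83 mm·m/s
Steady-state rate R = (F_in − F_out)/L = (973.08 − 535.83) / 325000 m = 1.345e-03 mm/s.
R = 1.345e-03 × 3600 × 24 = 116 mm/day.

R ≈ 116 mm/day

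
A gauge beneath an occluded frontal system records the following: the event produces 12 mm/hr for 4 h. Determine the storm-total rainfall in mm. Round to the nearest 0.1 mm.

Total = Σ Rᵢ Δtᵢ = 12 × 4
      = 48 = 48.0 mm.

total ≈ 48.0 mm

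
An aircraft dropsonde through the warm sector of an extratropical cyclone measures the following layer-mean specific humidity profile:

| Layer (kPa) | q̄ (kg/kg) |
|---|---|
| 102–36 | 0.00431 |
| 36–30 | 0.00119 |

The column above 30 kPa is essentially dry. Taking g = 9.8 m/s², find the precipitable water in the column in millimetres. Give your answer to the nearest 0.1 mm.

Precipitable water is the column-integrated vapour mass per unit area: PW = (1/g) Σ q̄ Δp, with q in kg/kg and Δp in Pa (1 kg/m² of water = 1 mm).
Layer 102–36 kPa: Δp = 660 hPa = 66000 Pa, q̄ = 0.00431 kg/kg → 0.00431 × 66000 / 9.8 = 29.03 mm
Layer 36–30 kPa: Δp = 60 hPa = 6000 Pa, q̄ = 0.00119 kg/kg → 0.00119 × 6000 / 9.8 = 0.73 mm
PW = 29.03 + 0.73 = 29.76 ≈ 29.8 mm.

PW ≈ 29.8 mm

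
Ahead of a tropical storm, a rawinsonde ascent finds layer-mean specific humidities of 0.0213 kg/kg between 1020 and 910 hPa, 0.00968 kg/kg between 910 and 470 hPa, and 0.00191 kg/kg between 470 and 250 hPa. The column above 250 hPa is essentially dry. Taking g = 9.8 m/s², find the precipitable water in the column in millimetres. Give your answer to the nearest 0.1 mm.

PW ≈ 71.7 mm

Precipitable water is the column-integrated vapour mass per unit area: PW = (1/g) Σ q̄ Δp, with q in kg/kg and Δp in Pa (1 kg/m² of water = 1 mm).
Layer 1020–910 hPa: Δp = 110 hPa = 11000 Pa, q̄ = 0.0213 kg/kg → 0.0213 × 11000 / 9.8 = 23.91 mm
Layer 910–470 hPa: Δp = 440 hPa = 44000 Pa, q̄ = 0.00968 kg/kg → 0.00968 × 44000 / 9.8 = 43.46 mm
Layer 470–250 hPa: Δp = 220 hPa = 22000 Pa, q̄ = 0.00191 kg/kg → 0.00191 × 22000 / 9.8 = 4.29 mm
PW = 23.91 + 43.46 + 4.29 = 71.66 ≈ 71.7 mm.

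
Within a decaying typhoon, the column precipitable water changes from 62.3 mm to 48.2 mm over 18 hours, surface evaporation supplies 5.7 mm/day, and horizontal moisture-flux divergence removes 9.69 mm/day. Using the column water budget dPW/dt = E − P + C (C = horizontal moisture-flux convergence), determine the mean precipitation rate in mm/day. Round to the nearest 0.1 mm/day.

dPW/dt = (48.2 − 62.3) mm / (18/24 day) = -18.800 mm/day.
P = E + C − dPW/dt = 5.7 + (-9.69) − (-18.800) = 14.8 mm/day.

P ≈ 14.8 mm/day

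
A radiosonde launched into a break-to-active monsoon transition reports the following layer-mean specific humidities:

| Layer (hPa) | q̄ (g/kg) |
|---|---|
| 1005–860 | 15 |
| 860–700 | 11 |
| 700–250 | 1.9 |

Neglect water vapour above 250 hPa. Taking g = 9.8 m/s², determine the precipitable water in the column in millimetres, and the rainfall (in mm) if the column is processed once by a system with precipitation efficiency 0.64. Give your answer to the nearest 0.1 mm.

Precipitable water is the column-integrated vapour mass per unit area: PW = (1/g) Σ q̄ Δp, with q in kg/kg and Δp in Pa (1 kg/m² of water = 1 mm).
Layer 1005–860 hPa: Δp = 145 hPa = 14500 Pa, q̄ = 0.015 kg/kg → 0.015 × 14500 / 9.8 = 22.19 mm
Layer 860–700 hPa: Δp = 160 hPa = 16000 Pa, q̄ = 0.011 kg/kg → 0.011 × 16000 / 9.8 = 17.96 mm
Layer 700–250 hPa: Δp = 450 hPa = 45000 Pa, q̄ = 0.0019 kg/kg → 0.0019 × 45000 / 9.8 = 8.72 mm
PW = 22.19 + 17.96 + 8.72 = 48.87 ≈ 48.9 mm.
Rainfall = ε × PW = 0.64 × 48.9 = 31.3 mm.

PW ≈ 48.9 mm; rainfall ≈ 31.3 mm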